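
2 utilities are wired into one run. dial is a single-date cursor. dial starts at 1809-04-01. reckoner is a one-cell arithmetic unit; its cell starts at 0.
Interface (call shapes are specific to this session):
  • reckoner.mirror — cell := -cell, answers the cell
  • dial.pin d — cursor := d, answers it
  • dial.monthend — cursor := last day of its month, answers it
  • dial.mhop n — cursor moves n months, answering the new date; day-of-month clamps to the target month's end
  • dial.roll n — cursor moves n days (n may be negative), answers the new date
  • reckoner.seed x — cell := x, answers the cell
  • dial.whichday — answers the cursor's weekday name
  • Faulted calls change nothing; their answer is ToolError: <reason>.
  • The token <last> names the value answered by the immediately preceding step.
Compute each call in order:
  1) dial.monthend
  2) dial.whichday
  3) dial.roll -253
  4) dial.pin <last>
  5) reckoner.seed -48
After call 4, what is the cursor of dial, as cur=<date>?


>>> dial.monthend
:: 1809-04-30
>>> dial.whichday
:: Sunday
>>> dial.roll n: -253
:: 1808-08-20
>>> dial.pin d: <last>
:: 1808-08-20
>>> reckoner.seed x: -48
:: -48

Answer: cur=1808-08-20


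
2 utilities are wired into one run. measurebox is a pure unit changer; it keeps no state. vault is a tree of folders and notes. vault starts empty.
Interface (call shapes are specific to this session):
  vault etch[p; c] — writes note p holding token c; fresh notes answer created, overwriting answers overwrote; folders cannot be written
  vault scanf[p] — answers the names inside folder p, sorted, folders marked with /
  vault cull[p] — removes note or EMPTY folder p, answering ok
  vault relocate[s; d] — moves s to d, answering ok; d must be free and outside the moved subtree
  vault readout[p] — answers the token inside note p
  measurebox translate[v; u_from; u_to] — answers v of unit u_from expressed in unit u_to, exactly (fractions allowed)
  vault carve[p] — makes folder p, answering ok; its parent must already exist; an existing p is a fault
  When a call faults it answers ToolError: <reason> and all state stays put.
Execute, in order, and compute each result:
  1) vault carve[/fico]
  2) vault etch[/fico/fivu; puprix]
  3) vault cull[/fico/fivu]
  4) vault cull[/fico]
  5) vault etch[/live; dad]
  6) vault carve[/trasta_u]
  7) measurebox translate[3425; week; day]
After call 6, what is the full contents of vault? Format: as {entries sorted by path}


// 1. vault carve(p='/fico') => ok
// 2. vault etch(p='/fico/fivu', c='puprix') => created
// 3. vault cull(p='/fico/fivu') => ok
// 4. vault cull(p='/fico') => ok
// 5. vault etch(p='/live', c='dad') => created
// 6. vault carve(p='/trasta_u') => ok
// 7. measurebox translate(v='3425', u_from='week', u_to='day') => 23975

Answer: {live=dad, trasta_u/}


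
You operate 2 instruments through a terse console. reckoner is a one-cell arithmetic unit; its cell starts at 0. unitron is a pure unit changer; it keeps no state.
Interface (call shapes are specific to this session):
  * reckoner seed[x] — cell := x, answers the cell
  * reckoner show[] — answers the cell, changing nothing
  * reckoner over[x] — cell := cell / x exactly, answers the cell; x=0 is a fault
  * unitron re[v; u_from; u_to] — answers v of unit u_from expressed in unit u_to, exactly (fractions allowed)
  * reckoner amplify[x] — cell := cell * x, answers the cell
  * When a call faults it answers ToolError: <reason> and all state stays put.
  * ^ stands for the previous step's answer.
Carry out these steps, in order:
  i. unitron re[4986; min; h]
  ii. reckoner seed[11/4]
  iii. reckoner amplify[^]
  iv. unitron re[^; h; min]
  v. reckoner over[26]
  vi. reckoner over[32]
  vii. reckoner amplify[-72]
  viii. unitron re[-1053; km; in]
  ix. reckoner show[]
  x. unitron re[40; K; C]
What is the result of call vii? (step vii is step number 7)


Answer: -1089/1664

Derivation:
Next I call unitron re on v=4986, u_from=min, u_to=h, — result: 831/10.
I try reckoner seed on x=11/4, — result: 11/4.
Calling reckoner amplify on x=^, and observe 121/16.
I call unitron re on v=^, u_from=h, u_to=min, yielding 1815/4.
Calling reckoner over on x=26, giving 121/416.
Calling reckoner over on x=32, and get 121/13312.
Now I run reckoner amplify on x=-72, yielding -1089/1664.
I invoke unitron re on v=-1053, u_from=km, u_to=in, → -5265000000/127.
I invoke reckoner show, — result: -1089/1664.
I use unitron re on v=40, u_from=K, u_to=C, — result: -4663/20.


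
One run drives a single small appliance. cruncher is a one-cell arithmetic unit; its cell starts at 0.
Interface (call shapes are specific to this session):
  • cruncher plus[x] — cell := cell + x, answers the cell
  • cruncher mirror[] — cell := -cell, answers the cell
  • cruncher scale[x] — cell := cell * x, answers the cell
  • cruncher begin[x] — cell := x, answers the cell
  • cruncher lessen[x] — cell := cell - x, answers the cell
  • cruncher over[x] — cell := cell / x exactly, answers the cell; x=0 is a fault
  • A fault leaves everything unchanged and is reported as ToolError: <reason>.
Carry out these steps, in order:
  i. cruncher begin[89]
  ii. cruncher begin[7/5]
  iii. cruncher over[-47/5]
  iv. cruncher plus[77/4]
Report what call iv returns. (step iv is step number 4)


Answer: 3591/188

Derivation:
Then cruncher begin with x=89, which returns 89.
I call cruncher begin with x=7/5, → 7/5.
I run cruncher over with x=-47/5, which returns -7/47.
Calling cruncher plus with x=77/4, which returns 3591/188.


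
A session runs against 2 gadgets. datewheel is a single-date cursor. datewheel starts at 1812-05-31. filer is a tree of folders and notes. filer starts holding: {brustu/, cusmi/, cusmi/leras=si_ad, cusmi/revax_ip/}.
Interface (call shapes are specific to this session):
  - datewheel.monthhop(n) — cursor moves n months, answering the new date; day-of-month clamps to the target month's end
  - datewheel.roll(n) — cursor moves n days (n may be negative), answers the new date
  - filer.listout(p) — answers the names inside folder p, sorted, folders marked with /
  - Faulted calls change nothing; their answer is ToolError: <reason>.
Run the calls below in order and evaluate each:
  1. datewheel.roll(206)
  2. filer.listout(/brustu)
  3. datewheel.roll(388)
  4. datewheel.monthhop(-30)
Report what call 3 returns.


Then datewheel.roll using n→206, → 1812-12-23.
Using filer.listout using p→/brustu, and get [].
Calling datewheel.roll using n→388, — result: 1814-01-15.
I call datewheel.monthhop using n→-30, and see 1811-07-15.

Answer: 1814-01-15


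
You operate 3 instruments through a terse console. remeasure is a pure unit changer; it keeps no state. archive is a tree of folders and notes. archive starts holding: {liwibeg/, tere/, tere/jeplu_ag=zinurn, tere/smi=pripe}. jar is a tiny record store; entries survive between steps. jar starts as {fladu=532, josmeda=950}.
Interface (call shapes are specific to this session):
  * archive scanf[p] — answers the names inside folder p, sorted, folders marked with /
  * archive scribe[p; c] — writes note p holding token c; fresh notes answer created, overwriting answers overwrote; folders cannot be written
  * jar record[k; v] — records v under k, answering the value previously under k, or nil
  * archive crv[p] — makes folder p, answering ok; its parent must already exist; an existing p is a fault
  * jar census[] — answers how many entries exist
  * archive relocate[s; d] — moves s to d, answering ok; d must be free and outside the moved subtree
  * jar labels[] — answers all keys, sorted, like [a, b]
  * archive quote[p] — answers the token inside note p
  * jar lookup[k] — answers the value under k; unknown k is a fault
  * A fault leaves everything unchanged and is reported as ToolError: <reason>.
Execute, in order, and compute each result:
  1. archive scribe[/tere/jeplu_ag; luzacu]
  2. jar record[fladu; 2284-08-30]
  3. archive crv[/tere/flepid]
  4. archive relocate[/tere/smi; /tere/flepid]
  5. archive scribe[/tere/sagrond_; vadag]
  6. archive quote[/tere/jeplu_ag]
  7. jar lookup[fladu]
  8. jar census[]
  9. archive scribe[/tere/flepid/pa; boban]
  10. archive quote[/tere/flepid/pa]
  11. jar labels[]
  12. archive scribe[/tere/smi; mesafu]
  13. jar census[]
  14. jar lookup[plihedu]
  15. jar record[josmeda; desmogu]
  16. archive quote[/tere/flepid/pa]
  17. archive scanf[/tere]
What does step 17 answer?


Answer: [flepid/, jeplu_ag, sagrond_, smi]

Derivation:
[in] archive scribe p='/tere/jeplu_ag' c='luzacu'
[out] overwrote
[in] jar record k='fladu' v='2284-08-30'
[out] 532
[in] archive crv p='/tere/flepid'
[out] ok
[in] archive relocate s='/tere/smi' d='/tere/flepid'
[out] ToolError: exists
[in] archive scribe p='/tere/sagrond_' c='vadag'
[out] created
[in] archive quote p='/tere/jeplu_ag'
[out] luzacu
[in] jar lookup k='fladu'
[out] 2284-08-30
[in] jar census
[out] 2
[in] archive scribe p='/tere/flepid/pa' c='boban'
[out] created
[in] archive quote p='/tere/flepid/pa'
[out] boban
[in] jar labels
[out] [fladu, josmeda]
[in] archive scribe p='/tere/smi' c='mesafu'
[out] overwrote
[in] jar census
[out] 2
[in] jar lookup k='plihedu'
[out] ToolError: no such key plihedu
[in] jar record k='josmeda' v='desmogu'
[out] 950
[in] archive quote p='/tere/flepid/pa'
[out] boban
[in] archive scanf p='/tere'
[out] [flepid/, jeplu_ag, sagrond_, smi]


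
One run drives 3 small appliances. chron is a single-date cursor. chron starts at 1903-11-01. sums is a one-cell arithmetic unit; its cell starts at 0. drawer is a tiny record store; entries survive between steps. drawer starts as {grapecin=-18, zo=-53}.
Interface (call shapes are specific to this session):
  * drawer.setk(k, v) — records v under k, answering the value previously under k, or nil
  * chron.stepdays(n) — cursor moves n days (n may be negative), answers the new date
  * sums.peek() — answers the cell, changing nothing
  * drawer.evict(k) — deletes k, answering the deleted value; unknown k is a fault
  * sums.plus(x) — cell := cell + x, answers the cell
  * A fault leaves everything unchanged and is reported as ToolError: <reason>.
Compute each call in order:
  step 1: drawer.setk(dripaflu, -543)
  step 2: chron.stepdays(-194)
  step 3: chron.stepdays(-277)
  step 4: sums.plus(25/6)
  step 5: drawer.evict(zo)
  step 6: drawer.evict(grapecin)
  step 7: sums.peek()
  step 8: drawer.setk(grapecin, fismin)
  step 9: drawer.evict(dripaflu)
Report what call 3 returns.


% setk(dripaflu, -543) -> nil
% stepdays(-194) -> 1903-04-21
% stepdays(-277) -> 1902-07-18
% plus(25/6) -> 25/6
% evict(zo) -> -53
% evict(grapecin) -> -18
% peek() -> 25/6
% setk(grapecin, fismin) -> nil
% evict(dripaflu) -> -543

Answer: 1902-07-18


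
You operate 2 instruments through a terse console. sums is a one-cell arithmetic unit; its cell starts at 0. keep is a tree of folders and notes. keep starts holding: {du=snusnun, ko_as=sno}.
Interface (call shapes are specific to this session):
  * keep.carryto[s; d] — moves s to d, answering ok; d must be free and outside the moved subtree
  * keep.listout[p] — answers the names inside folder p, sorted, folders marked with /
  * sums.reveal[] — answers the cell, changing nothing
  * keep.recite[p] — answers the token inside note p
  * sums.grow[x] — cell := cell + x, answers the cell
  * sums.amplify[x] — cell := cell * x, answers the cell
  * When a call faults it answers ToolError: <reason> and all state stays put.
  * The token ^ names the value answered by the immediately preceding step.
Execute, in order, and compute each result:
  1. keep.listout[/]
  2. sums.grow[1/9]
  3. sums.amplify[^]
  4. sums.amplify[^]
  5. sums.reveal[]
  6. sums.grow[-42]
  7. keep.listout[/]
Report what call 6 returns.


Answer: -275561/6561

Derivation:
Calling keep.listout using p='/', which returns [du, ko_as].
I try sums.grow using x='1/9', giving 1/9.
Now I run sums.amplify using x='^', and observe 1/81.
I use sums.amplify using x='^', which returns 1/6561.
Then sums.reveal, and get 1/6561.
I try sums.grow using x='-42', which returns -275561/6561.
Invoking keep.listout using p='/': [du, ko_as].


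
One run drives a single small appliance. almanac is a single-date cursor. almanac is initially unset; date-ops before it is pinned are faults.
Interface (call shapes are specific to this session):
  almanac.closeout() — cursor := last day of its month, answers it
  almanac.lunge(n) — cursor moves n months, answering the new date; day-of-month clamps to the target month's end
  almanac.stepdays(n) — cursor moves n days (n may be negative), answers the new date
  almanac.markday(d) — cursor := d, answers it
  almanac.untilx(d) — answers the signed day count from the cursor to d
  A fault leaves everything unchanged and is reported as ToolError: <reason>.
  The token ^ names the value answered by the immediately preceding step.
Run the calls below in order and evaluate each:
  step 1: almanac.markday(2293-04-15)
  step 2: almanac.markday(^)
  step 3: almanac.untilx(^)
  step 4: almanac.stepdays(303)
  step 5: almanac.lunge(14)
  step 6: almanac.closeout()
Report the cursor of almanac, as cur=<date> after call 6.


Do: almanac.markday[2293-04-15]
See: 2293-04-15
Do: almanac.markday[^]
See: 2293-04-15
Do: almanac.untilx[^]
See: 0
Do: almanac.stepdays[303]
See: 2294-02-12
Do: almanac.lunge[14]
See: 2295-04-12
Do: almanac.closeout[]
See: 2295-04-30

Answer: cur=2295-04-30


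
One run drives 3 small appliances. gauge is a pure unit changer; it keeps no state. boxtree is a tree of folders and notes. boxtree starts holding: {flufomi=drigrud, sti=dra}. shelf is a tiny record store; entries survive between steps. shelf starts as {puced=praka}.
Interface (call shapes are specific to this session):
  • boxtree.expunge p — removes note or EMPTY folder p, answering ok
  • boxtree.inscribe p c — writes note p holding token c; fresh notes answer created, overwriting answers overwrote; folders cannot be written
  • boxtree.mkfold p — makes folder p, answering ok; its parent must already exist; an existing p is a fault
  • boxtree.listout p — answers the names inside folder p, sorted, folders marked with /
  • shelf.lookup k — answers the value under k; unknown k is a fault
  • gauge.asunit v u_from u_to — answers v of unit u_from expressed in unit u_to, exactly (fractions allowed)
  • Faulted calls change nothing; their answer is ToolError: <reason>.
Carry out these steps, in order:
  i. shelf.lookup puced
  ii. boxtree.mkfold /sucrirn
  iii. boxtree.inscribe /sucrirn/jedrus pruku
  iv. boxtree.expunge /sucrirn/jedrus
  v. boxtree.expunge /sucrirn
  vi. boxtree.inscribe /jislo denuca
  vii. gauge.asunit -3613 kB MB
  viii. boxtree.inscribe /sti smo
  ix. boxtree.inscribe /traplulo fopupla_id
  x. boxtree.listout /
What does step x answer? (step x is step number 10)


==> shelf.lookup(k=puced)
<== praka
==> boxtree.mkfold(p=/sucrirn)
<== ok
==> boxtree.inscribe(p=/sucrirn/jedrus, c=pruku)
<== created
==> boxtree.expunge(p=/sucrirn/jedrus)
<== ok
==> boxtree.expunge(p=/sucrirn)
<== ok
==> boxtree.inscribe(p=/jislo, c=denuca)
<== created
==> gauge.asunit(v=-3613, u_from=kB, u_to=MB)
<== -3613/1000
==> boxtree.inscribe(p=/sti, c=smo)
<== overwrote
==> boxtree.inscribe(p=/traplulo, c=fopupla_id)
<== created
==> boxtree.listout(p=/)
<== [flufomi, jislo, sti, traplulo]

Answer: [flufomi, jislo, sti, traplulo]


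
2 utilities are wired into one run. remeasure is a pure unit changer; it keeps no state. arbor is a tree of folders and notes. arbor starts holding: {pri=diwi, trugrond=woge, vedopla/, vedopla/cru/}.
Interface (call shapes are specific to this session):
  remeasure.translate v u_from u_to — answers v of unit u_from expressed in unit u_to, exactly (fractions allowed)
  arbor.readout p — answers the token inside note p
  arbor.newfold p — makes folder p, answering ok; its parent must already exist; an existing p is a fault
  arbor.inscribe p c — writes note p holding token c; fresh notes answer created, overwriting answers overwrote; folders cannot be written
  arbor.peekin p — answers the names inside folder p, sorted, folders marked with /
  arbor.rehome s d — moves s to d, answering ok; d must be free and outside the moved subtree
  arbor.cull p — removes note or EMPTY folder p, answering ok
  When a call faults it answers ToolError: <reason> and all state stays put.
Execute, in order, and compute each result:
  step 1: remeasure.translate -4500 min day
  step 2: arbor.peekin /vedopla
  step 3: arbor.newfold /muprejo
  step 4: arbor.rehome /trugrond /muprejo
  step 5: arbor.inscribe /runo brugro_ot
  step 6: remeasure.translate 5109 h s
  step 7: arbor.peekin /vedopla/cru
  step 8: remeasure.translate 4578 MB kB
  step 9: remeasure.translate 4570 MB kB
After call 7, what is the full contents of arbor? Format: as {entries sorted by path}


Answer: {muprejo/, pri=diwi, runo=brugro_ot, trugrond=woge, vedopla/, vedopla/cru/}

Derivation:
# remeasure.translate(v→-4500, u_from→min, u_to→day) : -25/8
# arbor.peekin(p→/vedopla) : [cru/]
# arbor.newfold(p→/muprejo) : ok
# arbor.rehome(s→/trugrond, d→/muprejo) : ToolError: exists
# arbor.inscribe(p→/runo, c→brugro_ot) : created
# remeasure.translate(v→5109, u_from→h, u_to→s) : 18392400
# arbor.peekin(p→/vedopla/cru) : []
# remeasure.translate(v→4578, u_from→MB, u_to→kB) : 4578000
# remeasure.translate(v→4570, u_from→MB, u_to→kB) : 4570000


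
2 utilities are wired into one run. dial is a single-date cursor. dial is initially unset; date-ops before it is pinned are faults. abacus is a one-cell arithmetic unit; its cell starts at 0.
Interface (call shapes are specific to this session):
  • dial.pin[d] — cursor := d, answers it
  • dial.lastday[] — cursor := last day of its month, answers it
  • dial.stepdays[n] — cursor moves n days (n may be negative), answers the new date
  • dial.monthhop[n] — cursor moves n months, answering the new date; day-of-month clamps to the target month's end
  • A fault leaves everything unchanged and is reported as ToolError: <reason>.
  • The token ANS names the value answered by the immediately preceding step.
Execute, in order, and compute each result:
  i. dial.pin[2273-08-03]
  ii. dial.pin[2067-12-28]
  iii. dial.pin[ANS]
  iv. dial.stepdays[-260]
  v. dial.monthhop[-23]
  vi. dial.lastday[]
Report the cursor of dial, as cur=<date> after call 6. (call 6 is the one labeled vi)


Answer: cur=2065-05-31

Derivation:
Act: dial.pin[d→2273-08-03]
Obs: 2273-08-03
Act: dial.pin[d→2067-12-28]
Obs: 2067-12-28
Act: dial.pin[d→ANS]
Obs: 2067-12-28
Act: dial.stepdays[n→-260]
Obs: 2067-04-12
Act: dial.monthhop[n→-23]
Obs: 2065-05-12
Act: dial.lastday[]
Obs: 2065-05-31


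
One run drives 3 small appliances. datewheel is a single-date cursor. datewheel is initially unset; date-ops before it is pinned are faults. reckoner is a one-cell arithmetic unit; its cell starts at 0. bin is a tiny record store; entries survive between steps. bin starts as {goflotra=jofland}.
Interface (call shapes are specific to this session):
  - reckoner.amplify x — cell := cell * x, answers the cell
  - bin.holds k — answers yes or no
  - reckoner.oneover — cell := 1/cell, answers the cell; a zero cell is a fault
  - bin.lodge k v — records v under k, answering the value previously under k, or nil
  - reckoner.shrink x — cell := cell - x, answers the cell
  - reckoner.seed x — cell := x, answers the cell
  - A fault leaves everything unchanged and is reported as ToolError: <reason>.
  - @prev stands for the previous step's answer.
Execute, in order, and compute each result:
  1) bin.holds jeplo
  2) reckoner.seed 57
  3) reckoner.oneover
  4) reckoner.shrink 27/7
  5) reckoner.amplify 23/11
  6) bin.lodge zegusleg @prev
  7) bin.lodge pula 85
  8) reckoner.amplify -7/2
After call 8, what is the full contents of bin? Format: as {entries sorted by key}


==> bin.holds(jeplo)
<== no
==> reckoner.seed(57)
<== 57
==> reckoner.oneover()
<== 1/57
==> reckoner.shrink(27/7)
<== -1532/399
==> reckoner.amplify(23/11)
<== -35236/4389
==> bin.lodge(zegusleg, @prev)
<== nil
==> bin.lodge(pula, 85)
<== nil
==> reckoner.amplify(-7/2)
<== 17618/627

Answer: {goflotra=jofland, pula=85, zegusleg=-35236/4389}


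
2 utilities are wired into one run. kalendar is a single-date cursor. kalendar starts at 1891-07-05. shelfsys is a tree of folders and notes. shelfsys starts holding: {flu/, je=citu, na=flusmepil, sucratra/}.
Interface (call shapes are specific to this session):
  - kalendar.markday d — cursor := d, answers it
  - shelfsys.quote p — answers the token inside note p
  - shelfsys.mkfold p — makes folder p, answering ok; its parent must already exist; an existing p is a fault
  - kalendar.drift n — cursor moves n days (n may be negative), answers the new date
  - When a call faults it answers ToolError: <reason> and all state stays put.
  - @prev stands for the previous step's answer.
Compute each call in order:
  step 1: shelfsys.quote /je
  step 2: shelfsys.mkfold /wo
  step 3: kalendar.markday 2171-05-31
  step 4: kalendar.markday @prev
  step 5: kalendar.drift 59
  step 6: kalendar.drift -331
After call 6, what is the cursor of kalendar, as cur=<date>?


Answer: cur=2170-09-01

Derivation:
·→ shelfsys.quote(p: /je)
·← citu
·→ shelfsys.mkfold(p: /wo)
·← ok
·→ kalendar.markday(d: 2171-05-31)
·← 2171-05-31
·→ kalendar.markday(d: @prev)
·← 2171-05-31
·→ kalendar.drift(n: 59)
·← 2171-07-29
·→ kalendar.drift(n: -331)
·← 2170-09-01


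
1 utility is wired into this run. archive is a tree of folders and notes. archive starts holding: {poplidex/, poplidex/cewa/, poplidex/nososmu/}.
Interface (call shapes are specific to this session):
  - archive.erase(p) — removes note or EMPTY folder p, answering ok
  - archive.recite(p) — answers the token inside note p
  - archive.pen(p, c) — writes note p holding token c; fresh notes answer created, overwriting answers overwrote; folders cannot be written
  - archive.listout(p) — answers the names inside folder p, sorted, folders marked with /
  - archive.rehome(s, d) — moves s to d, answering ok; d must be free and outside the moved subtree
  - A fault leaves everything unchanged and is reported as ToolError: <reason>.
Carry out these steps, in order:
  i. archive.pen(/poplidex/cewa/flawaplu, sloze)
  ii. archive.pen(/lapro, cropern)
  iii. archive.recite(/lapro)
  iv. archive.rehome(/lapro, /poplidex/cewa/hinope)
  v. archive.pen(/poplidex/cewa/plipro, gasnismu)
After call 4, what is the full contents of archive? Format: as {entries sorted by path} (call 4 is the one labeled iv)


-> archive.pen(p=/poplidex/cewa/flawaplu, c=sloze)
<- created
-> archive.pen(p=/lapro, c=cropern)
<- created
-> archive.recite(p=/lapro)
<- cropern
-> archive.rehome(s=/lapro, d=/poplidex/cewa/hinope)
<- ok
-> archive.pen(p=/poplidex/cewa/plipro, c=gasnismu)
<- created

Answer: {poplidex/, poplidex/cewa/, poplidex/cewa/flawaplu=sloze, poplidex/cewa/hinope=cropern, poplidex/nososmu/}


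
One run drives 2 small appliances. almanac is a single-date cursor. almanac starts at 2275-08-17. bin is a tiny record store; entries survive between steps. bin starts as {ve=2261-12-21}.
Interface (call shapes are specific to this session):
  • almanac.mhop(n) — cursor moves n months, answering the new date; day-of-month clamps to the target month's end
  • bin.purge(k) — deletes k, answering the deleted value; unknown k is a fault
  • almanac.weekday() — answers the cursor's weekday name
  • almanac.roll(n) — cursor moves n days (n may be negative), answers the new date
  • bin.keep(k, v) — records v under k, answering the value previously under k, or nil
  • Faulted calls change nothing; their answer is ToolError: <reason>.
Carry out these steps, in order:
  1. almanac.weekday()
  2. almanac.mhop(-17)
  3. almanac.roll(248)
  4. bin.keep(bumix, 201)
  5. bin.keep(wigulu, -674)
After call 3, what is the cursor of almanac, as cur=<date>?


·→ almanac.weekday()
·← Tuesday
·→ almanac.mhop(n=-17)
·← 2274-03-17
·→ almanac.roll(n=248)
·← 2274-11-20
·→ bin.keep(k=bumix, v=201)
·← nil
·→ bin.keep(k=wigulu, v=-674)
·← nil

Answer: cur=2274-11-20


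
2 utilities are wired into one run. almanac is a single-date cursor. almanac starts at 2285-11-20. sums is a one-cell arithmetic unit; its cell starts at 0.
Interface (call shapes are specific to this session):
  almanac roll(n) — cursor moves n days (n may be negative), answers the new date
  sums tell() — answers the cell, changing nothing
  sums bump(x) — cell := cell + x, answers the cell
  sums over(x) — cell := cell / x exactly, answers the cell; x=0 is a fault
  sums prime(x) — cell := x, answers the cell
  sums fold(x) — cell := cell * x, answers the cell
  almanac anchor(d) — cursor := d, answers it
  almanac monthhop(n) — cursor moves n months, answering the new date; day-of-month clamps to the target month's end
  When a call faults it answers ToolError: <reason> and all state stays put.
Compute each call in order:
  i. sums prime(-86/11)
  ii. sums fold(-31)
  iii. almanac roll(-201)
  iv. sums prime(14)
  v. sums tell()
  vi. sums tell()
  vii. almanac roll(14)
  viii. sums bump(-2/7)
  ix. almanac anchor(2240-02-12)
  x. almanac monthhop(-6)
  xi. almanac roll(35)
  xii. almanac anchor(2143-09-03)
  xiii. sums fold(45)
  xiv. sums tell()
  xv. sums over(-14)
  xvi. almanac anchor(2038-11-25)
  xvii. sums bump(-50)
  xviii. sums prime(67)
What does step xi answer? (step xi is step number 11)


Answer: 2239-09-16

Derivation:
~$ sums prime x=-86/11
:: -86/11
~$ sums fold x=-31
:: 2666/11
~$ almanac roll n=-201
:: 2285-05-03
~$ sums prime x=14
:: 14
~$ sums tell
:: 14
~$ sums tell
:: 14
~$ almanac roll n=14
:: 2285-05-17
~$ sums bump x=-2/7
:: 96/7
~$ almanac anchor d=2240-02-12
:: 2240-02-12
~$ almanac monthhop n=-6
:: 2239-08-12
~$ almanac roll n=35
:: 2239-09-16
~$ almanac anchor d=2143-09-03
:: 2143-09-03
~$ sums fold x=45
:: 4320/7
~$ sums tell
:: 4320/7
~$ sums over x=-14
:: -2160/49
~$ almanac anchor d=2038-11-25
:: 2038-11-25
~$ sums bump x=-50
:: -4610/49
~$ sums prime x=67
:: 67


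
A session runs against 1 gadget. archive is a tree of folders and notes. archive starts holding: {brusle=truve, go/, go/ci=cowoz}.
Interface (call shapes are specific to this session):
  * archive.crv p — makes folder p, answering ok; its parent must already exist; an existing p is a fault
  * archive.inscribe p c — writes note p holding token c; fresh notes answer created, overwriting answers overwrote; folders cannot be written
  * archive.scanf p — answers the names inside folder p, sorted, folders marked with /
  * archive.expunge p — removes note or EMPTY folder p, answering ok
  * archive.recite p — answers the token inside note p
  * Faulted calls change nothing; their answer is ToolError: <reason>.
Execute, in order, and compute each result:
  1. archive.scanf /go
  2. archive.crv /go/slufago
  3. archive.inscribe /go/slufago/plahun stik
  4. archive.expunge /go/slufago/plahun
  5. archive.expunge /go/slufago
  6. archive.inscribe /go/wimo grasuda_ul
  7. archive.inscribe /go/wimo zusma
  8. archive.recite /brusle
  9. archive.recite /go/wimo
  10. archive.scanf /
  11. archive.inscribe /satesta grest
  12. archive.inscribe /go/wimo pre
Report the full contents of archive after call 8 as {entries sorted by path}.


CALL archive.scanf[/go]
RET  [ci]
CALL archive.crv[/go/slufago]
RET  ok
CALL archive.inscribe[/go/slufago/plahun; stik]
RET  created
CALL archive.expunge[/go/slufago/plahun]
RET  ok
CALL archive.expunge[/go/slufago]
RET  ok
CALL archive.inscribe[/go/wimo; grasuda_ul]
RET  created
CALL archive.inscribe[/go/wimo; zusma]
RET  overwrote
CALL archive.recite[/brusle]
RET  truve
CALL archive.recite[/go/wimo]
RET  zusma
CALL archive.scanf[/]
RET  [brusle, go/]
CALL archive.inscribe[/satesta; grest]
RET  created
CALL archive.inscribe[/go/wimo; pre]
RET  overwrote

Answer: {brusle=truve, go/, go/ci=cowoz, go/wimo=zusma}


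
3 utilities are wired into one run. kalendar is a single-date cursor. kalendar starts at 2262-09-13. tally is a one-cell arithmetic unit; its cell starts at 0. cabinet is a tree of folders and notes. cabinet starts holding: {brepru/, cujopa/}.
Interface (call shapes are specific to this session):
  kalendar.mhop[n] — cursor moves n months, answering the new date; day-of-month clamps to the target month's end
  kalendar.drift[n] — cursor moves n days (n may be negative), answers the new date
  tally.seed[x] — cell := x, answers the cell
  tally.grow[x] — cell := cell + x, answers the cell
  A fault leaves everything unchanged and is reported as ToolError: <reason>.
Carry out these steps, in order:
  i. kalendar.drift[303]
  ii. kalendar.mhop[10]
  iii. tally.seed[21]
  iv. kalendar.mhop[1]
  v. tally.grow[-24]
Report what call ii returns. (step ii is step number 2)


Step: kalendar.drift[n='303']
Result: 2263-07-13
Step: kalendar.mhop[n='10']
Result: 2264-05-13
Step: tally.seed[x='21']
Result: 21
Step: kalendar.mhop[n='1']
Result: 2264-06-13
Step: tally.grow[x='-24']
Result: -3

Answer: 2264-05-13


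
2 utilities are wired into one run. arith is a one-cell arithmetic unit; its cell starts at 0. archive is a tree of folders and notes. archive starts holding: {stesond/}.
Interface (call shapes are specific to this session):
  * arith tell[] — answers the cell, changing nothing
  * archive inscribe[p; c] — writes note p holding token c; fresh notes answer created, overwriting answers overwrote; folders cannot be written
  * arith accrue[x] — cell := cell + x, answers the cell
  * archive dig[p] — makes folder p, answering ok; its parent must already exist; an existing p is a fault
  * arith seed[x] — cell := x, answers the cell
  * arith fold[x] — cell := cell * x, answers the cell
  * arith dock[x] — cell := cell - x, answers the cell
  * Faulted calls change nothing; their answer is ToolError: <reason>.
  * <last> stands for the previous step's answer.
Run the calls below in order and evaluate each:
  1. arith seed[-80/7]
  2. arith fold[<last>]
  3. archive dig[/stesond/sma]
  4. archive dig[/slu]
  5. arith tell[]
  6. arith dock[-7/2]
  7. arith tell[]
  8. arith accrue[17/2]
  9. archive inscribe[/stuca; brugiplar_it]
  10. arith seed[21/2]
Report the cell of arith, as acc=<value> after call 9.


Answer: acc=6988/49

Derivation:
! 1. arith seed(x: -80/7) : -80/7
! 2. arith fold(x: <last>) : 6400/49
! 3. archive dig(p: /stesond/sma) : ok
! 4. archive dig(p: /slu) : ok
! 5. arith tell() : 6400/49
! 6. arith dock(x: -7/2) : 13143/98
! 7. arith tell() : 13143/98
! 8. arith accrue(x: 17/2) : 6988/49
! 9. archive inscribe(p: /stuca, c: brugiplar_it) : created
! 10. arith seed(x: 21/2) : 21/2


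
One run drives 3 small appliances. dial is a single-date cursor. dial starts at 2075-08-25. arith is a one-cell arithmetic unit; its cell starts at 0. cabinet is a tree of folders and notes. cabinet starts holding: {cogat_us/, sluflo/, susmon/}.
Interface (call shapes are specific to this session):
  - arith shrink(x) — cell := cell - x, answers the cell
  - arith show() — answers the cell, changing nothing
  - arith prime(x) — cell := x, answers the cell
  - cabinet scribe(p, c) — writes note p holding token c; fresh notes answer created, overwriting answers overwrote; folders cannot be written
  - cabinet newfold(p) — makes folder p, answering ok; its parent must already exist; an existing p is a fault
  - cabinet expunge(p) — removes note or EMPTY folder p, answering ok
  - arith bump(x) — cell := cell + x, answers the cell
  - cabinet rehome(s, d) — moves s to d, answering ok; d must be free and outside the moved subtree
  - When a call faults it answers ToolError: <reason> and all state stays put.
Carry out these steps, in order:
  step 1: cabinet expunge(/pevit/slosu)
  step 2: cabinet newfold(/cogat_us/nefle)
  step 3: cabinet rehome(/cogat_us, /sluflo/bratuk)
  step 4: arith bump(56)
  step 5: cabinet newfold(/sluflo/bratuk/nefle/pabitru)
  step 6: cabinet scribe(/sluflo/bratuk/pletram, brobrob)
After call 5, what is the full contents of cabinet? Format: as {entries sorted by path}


# 1. cabinet expunge(p='/pevit/slosu') == ToolError: not found
# 2. cabinet newfold(p='/cogat_us/nefle') == ok
# 3. cabinet rehome(s='/cogat_us', d='/sluflo/bratuk') == ok
# 4. arith bump(x='56') == 56
# 5. cabinet newfold(p='/sluflo/bratuk/nefle/pabitru') == ok
# 6. cabinet scribe(p='/sluflo/bratuk/pletram', c='brobrob') == created

Answer: {sluflo/, sluflo/bratuk/, sluflo/bratuk/nefle/, sluflo/bratuk/nefle/pabitru/, susmon/}


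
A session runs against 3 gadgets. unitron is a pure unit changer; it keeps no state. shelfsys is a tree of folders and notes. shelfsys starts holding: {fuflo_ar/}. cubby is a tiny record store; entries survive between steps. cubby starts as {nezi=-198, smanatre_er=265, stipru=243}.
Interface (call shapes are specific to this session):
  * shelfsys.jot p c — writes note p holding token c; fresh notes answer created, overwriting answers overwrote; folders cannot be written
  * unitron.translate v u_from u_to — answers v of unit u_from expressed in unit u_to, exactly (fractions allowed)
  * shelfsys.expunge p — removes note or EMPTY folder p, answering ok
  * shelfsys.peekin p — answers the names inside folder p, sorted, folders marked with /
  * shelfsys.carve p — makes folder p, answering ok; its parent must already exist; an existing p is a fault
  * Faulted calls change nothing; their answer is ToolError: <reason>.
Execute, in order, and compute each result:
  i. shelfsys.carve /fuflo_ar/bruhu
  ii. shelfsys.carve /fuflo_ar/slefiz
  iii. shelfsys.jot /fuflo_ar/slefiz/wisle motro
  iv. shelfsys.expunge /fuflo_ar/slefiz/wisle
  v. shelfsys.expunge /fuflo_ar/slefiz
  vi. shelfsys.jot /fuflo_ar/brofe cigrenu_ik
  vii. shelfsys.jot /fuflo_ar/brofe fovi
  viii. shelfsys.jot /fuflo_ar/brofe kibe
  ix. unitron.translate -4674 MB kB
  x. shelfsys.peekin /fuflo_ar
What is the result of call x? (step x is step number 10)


Answer: [brofe, bruhu/]

Derivation:
$ carve p→/fuflo_ar/bruhu
= ok
$ carve p→/fuflo_ar/slefiz
= ok
$ jot p→/fuflo_ar/slefiz/wisle c→motro
= created
$ expunge p→/fuflo_ar/slefiz/wisle
= ok
$ expunge p→/fuflo_ar/slefiz
= ok
$ jot p→/fuflo_ar/brofe c→cigrenu_ik
= created
$ jot p→/fuflo_ar/brofe c→fovi
= overwrote
$ jot p→/fuflo_ar/brofe c→kibe
= overwrote
$ translate v→-4674 u_from→MB u_to→kB
= -4674000
$ peekin p→/fuflo_ar
= [brofe, bruhu/]


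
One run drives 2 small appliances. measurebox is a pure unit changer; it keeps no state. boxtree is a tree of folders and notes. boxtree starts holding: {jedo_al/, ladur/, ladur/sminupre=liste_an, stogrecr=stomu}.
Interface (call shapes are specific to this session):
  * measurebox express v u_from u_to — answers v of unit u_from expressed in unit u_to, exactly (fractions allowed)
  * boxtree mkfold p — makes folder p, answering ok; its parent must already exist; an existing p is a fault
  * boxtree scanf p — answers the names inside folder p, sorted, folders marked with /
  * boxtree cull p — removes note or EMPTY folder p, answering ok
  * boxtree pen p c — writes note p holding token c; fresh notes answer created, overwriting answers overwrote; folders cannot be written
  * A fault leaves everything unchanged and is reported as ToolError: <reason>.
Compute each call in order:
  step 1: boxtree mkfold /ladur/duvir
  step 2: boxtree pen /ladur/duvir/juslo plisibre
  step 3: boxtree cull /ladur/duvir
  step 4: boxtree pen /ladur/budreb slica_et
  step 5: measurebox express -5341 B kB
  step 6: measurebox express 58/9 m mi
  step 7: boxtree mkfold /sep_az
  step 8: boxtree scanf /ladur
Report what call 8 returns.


Answer: [budreb, duvir/, sminupre]

Derivation:
// 1. boxtree mkfold(/ladur/duvir) : ok
// 2. boxtree pen(/ladur/duvir/juslo, plisibre) : created
// 3. boxtree cull(/ladur/duvir) : ToolError: not empty
// 4. boxtree pen(/ladur/budreb, slica_et) : created
// 5. measurebox express(-5341, B, kB) : -5341/1000
// 6. measurebox express(58/9, m, mi) : 3625/905256
// 7. boxtree mkfold(/sep_az) : ok
// 8. boxtree scanf(/ladur) : [budreb, duvir/, sminupre]


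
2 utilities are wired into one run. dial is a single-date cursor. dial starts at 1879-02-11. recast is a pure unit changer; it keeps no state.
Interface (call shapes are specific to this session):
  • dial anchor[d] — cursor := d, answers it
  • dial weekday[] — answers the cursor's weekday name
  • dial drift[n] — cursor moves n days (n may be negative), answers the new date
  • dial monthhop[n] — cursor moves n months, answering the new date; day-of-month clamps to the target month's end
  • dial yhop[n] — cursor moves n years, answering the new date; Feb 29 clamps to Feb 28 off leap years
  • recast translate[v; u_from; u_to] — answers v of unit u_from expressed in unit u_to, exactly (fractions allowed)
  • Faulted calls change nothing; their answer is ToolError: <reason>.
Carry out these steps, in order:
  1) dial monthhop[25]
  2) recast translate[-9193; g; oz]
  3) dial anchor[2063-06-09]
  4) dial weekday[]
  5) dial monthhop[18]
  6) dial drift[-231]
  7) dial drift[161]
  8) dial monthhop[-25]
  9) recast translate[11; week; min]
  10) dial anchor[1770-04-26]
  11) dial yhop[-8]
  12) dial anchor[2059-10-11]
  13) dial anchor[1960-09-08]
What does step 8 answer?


$ dial monthhop n→25
  1881-03-11
$ recast translate v→-9193 u_from→g u_to→oz
  -14708800000/45359237
$ dial anchor d→2063-06-09
  2063-06-09
$ dial weekday
  Saturday
$ dial monthhop n→18
  2064-12-09
$ dial drift n→-231
  2064-04-22
$ dial drift n→161
  2064-09-30
$ dial monthhop n→-25
  2062-08-30
$ recast translate v→11 u_from→week u_to→min
  110880
$ dial anchor d→1770-04-26
  1770-04-26
$ dial yhop n→-8
  1762-04-26
$ dial anchor d→2059-10-11
  2059-10-11
$ dial anchor d→1960-09-08
  1960-09-08

Answer: 2062-08-30


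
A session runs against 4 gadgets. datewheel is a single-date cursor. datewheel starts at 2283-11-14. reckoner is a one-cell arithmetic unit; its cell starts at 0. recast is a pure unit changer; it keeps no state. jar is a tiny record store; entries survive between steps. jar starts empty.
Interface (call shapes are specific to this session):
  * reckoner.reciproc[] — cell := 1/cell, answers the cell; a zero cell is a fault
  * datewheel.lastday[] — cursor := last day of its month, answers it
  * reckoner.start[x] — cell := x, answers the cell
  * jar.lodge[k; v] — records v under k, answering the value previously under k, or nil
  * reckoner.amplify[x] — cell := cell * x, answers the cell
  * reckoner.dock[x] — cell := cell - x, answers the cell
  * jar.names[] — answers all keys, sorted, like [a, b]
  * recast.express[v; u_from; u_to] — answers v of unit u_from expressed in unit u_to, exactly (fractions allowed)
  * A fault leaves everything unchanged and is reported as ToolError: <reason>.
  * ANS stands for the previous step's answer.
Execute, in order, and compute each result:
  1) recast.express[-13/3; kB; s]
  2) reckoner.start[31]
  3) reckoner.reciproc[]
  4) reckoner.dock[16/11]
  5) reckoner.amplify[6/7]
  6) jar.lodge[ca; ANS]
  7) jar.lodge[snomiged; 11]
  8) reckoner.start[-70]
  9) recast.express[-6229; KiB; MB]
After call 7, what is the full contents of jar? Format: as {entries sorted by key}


Answer: {ca=-2910/2387, snomiged=11}

Derivation:
! 1. recast.express(v→-13/3, u_from→kB, u_to→s) -> ToolError: incompatible units
! 2. reckoner.start(x→31) -> 31
! 3. reckoner.reciproc() -> 1/31
! 4. reckoner.dock(x→16/11) -> -485/341
! 5. reckoner.amplify(x→6/7) -> -2910/2387
! 6. jar.lodge(k→ca, v→ANS) -> nil
! 7. jar.lodge(k→snomiged, v→11) -> nil
! 8. reckoner.start(x→-70) -> -70
! 9. recast.express(v→-6229, u_from→KiB, u_to→MB) -> -99664/15625


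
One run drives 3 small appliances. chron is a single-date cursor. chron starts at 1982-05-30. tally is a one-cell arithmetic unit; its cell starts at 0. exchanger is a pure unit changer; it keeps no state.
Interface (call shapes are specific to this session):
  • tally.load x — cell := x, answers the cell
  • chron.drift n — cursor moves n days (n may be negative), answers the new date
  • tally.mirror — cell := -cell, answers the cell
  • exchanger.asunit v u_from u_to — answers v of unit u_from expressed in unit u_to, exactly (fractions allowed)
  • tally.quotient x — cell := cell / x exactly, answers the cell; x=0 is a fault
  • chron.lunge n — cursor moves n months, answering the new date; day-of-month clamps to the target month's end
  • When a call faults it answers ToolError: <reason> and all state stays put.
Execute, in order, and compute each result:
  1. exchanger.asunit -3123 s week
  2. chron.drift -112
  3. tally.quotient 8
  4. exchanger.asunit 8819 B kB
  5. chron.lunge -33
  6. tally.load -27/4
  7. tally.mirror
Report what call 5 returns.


-> exchanger.asunit(v: -3123, u_from: s, u_to: week)
<- -347/67200
-> chron.drift(n: -112)
<- 1982-02-07
-> tally.quotient(x: 8)
<- 0
-> exchanger.asunit(v: 8819, u_from: B, u_to: kB)
<- 8819/1000
-> chron.lunge(n: -33)
<- 1979-05-07
-> tally.load(x: -27/4)
<- -27/4
-> tally.mirror()
<- 27/4

Answer: 1979-05-07
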